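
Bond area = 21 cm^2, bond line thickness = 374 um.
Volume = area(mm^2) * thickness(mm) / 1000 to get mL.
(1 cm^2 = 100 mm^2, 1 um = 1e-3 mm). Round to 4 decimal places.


area_mm2 = 21 * 100 = 2100
blt_mm = 374 * 1e-3 = 0.374
vol_mm3 = 2100 * 0.374 = 785.4
vol_mL = 785.4 / 1000 = 0.7854 mL

0.7854


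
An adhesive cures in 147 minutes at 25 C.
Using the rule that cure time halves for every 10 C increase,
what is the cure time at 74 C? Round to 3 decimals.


Factor = 2^((74 - 25) / 10) = 29.8571
Cure time = 147 / 29.8571
= 4.923 minutes

4.923


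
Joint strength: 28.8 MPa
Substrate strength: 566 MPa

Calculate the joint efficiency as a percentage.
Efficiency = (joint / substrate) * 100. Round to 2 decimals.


Efficiency = (28.8 / 566) * 100 = 5.09%

5.09


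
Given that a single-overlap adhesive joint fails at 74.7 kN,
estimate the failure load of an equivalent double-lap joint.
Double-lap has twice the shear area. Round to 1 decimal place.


Double-lap factor = 2
Expected load = 74.7 * 2 = 149.4 kN

149.4


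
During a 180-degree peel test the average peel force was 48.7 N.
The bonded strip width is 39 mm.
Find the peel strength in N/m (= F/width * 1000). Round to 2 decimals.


Peel strength = F/width * 1000
= 48.7 / 39 * 1000
= 1248.72 N/m

1248.72


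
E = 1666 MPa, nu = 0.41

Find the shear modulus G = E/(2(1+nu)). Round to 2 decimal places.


G = 1666 / (2 * 1.41)
= 590.78 MPa

590.78


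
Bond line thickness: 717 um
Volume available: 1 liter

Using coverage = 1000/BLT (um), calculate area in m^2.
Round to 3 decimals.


1 L = 1e6 mm^3, thickness = 717 um = 0.717 mm
Area = 1e6 / 0.717 mm^2 = (1e6 / 0.717) / 1e6 m^2 = 1000 / 717 m^2
= 1.395 m^2

1.395


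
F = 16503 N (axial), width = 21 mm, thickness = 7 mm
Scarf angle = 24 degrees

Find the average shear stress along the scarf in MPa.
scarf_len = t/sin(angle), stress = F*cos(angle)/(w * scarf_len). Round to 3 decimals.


scarf_len = 7/sin(24 deg) = 17.2102
cos(24 deg) = 0.913545
stress = 16503*0.913545/(21*17.2102) = 41.715 MPa

41.715


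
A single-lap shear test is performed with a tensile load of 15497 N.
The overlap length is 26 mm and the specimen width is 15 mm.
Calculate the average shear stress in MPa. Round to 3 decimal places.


Shear stress = F / (overlap * width)
= 15497 / (26 * 15)
= 15497 / 390
= 39.736 MPa

39.736


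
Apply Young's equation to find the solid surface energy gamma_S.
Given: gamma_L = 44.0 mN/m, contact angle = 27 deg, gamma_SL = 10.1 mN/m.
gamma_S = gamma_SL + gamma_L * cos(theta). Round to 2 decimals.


theta_rad = 27 * pi/180 = 0.471239
gamma_S = 10.1 + 44.0 * cos(0.471239)
= 49.30 mN/m

49.30


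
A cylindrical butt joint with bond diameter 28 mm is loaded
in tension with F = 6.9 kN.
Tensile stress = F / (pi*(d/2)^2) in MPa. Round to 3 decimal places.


Area = pi * (28/2)^2 = 615.7522 mm^2
Stress = 6.9*1000 / 615.7522
= 11.206 MPa

11.206


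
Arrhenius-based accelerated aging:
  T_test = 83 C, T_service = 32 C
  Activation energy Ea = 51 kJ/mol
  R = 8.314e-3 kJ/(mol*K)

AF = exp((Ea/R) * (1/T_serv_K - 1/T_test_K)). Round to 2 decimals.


T_test_K = 356.15, T_serv_K = 305.15
AF = exp((51/8.314e-3) * (1/305.15 - 1/356.15))
= 17.79

17.79


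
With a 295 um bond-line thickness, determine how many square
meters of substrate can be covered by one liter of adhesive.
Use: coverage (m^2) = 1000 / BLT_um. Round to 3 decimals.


Coverage = 1000 / 295 = 3.390 m^2

3.390


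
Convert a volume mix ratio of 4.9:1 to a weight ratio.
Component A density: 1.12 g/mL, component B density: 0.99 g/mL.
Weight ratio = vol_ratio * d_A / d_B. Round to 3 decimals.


= 4.9 * 1.12 / 0.99 = 5.543

5.543


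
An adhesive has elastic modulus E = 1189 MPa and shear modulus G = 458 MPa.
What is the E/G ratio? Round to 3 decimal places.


E/G = 1189 / 458 = 2.596

2.596


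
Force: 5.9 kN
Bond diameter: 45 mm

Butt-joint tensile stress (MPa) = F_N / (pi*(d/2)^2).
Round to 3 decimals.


F_N = 5.9 * 1000 = 5900.0 N
A = pi*(22.5)^2 = 1590.4313 mm^2
stress = 5900.0 / 1590.4313 = 3.710 MPa

3.710


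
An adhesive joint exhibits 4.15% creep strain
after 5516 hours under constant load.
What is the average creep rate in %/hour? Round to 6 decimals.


Creep rate = strain / time
= 4.15 / 5516
= 0.000752 %/h

0.000752


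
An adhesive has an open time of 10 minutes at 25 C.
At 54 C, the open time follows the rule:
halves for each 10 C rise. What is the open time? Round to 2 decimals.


Factor = 2^((54-25)/10) = 7.4643
Open time = 10 / 7.4643 = 1.34 min

1.34


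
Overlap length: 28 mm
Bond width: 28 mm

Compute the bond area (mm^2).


Bond area = 28 * 28 = 784 mm^2

784


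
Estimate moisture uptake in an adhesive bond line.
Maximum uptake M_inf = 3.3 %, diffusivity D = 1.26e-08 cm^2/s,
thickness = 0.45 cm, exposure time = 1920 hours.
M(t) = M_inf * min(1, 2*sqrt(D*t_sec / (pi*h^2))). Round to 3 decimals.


Convert time: 1920 h = 6912000 s
ratio = min(1, 2*sqrt(1.26e-08*6912000/(pi*0.45^2)))
= 0.739997
M(t) = 3.3 * 0.739997 = 2.442%

2.442


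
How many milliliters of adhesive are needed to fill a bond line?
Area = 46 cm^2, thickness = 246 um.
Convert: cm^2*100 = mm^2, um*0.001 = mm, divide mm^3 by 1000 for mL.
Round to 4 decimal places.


= (46 * 100) * (246 * 0.001) / 1000
= 1.1316 mL

1.1316


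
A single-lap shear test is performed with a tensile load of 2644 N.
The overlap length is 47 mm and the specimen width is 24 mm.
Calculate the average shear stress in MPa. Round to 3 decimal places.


Shear stress = F / (overlap * width)
= 2644 / (47 * 24)
= 2644 / 1128
= 2.344 MPa

2.344


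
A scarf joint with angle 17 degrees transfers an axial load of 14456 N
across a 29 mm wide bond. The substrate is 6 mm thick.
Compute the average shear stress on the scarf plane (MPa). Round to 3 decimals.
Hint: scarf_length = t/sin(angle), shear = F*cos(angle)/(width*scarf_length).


scarf_length = 6 / sin(17 deg) = 20.5218 mm
cos(17 deg) = 0.956305
shear stress = 14456 * 0.956305 / (29 * 20.5218)
= 23.229 MPa

23.229


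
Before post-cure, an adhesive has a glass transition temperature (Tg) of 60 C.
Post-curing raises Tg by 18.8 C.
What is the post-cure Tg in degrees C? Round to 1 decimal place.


Tg_post = Tg_base + delta_Tg
= 60 + 18.8
= 78.8 C

78.8


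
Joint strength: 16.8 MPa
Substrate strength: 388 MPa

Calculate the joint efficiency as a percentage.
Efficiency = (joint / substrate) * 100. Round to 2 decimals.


Efficiency = (16.8 / 388) * 100 = 4.33%

4.33


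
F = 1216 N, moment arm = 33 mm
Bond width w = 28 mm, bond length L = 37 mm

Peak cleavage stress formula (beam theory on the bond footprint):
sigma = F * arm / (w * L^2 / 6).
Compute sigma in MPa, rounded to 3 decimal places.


sigma = (1216 * 33) / (28 * 1369 / 6)
= 40128 * 6 / 38332
= 240768 / 38332
= 6.281 MPa

6.281


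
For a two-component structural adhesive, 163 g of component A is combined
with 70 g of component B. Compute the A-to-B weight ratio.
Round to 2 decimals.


Weight ratio A:B = 163 / 70
= 2.33

2.33


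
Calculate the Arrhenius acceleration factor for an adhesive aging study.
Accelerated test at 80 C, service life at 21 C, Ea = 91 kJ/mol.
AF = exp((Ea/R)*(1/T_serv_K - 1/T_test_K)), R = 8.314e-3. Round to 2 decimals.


T_test = 353.15 K, T_serv = 294.15 K
Ea/R = 91 / 0.008314 = 10945.39
AF = exp(10945.39 * (1/294.15 - 1/353.15))
= 501.01

501.01


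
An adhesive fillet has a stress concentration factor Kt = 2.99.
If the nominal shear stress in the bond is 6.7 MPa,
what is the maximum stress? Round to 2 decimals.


Max stress = 6.7 * 2.99 = 20.03 MPa

20.03


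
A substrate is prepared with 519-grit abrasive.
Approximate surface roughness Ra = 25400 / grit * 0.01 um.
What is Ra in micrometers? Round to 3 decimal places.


Ra = 25400 / 519 * 0.01 = 0.489 um

0.489


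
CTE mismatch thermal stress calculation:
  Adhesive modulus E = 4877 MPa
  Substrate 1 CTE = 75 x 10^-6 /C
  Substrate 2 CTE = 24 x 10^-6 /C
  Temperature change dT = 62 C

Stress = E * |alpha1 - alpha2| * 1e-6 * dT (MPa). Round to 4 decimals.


delta_alpha = |75 - 24| = 51 x 10^-6/C
Stress = 4877 * 51e-6 * 62
= 15.4211 MPa

15.4211


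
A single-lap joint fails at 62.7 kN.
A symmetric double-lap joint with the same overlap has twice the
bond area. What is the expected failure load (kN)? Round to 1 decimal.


Double-lap load = 2 * 62.7 = 125.4 kN

125.4


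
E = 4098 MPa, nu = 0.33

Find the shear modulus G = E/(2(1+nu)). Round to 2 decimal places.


G = 4098 / (2 * 1.33)
= 1540.60 MPa

1540.60


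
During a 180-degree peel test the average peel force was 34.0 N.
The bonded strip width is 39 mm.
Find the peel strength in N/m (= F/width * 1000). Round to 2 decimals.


Peel strength = F/width * 1000
= 34.0 / 39 * 1000
= 871.79 N/m

871.79


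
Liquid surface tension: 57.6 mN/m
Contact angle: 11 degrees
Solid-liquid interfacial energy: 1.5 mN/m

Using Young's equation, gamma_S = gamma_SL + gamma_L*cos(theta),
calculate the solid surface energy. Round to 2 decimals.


gamma_S = 1.5 + 57.6 * cos(11)
= 58.04 mN/m

58.04


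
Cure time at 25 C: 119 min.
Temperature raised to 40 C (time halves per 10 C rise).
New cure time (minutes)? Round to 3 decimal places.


Acceleration factor = 2^(15/10) = 2.8284
New time = 119 / 2.8284 = 42.073 min

42.073


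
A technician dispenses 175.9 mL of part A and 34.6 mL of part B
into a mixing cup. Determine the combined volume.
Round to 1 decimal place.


Combined volume = 175.9 + 34.6
= 210.5 mL

210.5


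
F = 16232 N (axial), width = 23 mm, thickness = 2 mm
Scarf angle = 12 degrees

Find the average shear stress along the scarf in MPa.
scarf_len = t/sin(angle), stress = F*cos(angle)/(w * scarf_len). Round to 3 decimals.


scarf_len = 2/sin(12 deg) = 9.6195
cos(12 deg) = 0.978148
stress = 16232*0.978148/(23*9.6195) = 71.762 MPa

71.762


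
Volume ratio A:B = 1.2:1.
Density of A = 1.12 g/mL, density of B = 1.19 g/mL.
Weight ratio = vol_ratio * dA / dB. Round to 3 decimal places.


Wt ratio = 1.2 * 1.12 / 1.19
= 1.129

1.129


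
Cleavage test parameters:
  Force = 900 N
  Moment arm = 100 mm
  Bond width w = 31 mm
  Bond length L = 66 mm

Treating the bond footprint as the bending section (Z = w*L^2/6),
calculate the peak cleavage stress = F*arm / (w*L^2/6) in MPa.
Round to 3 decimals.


M = 900 * 100 = 90000 N*mm
Z = 31 * 66^2 / 6 = 135036 / 6 mm^3
sigma = M / Z = 6 * 90000 / 135036 = 540000 / 135036
= 3.999 MPa

3.999


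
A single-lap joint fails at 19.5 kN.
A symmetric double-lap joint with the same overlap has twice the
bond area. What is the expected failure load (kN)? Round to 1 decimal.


Double-lap load = 2 * 19.5 = 39.0 kN

39.0


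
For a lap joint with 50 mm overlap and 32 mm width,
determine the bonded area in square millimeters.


Area = 50 * 32 = 1600 mm^2

1600


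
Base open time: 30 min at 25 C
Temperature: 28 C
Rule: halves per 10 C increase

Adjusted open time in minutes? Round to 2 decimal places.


Acceleration = 2^((28-25)/10) = 1.2311
Open time = 30 / 1.2311 = 24.37 min

24.37


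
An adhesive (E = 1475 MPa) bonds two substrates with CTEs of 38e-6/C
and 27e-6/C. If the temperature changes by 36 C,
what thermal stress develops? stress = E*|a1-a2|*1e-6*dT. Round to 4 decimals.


Stress = 1475 * |38 - 27| * 1e-6 * 36
= 0.5841 MPa

0.5841


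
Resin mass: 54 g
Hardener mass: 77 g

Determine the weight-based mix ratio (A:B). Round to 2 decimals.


Ratio = 54 / 77 = 0.70

0.70


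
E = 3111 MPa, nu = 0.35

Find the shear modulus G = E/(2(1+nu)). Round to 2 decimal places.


G = 3111 / (2 * 1.35)
= 1152.22 MPa

1152.22


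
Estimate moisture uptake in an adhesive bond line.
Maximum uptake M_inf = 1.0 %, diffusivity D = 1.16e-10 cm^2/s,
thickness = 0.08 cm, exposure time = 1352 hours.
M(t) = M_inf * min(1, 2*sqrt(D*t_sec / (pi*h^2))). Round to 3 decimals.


Convert time: 1352 h = 4867200 s
ratio = min(1, 2*sqrt(1.16e-10*4867200/(pi*0.08^2)))
= 0.335146
M(t) = 1.0 * 0.335146 = 0.335%

0.335


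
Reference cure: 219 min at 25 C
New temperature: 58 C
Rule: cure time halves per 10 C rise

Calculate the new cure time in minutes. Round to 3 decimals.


factor = 2^((58-25)/10) = 9.8492
t_new = 219 / 9.8492 = 22.235 min

22.235


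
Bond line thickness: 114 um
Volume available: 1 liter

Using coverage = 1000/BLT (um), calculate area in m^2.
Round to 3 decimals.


1 L = 1e6 mm^3, thickness = 114 um = 0.114 mm
Area = 1e6 / 0.114 mm^2 = (1e6 / 0.114) / 1e6 m^2 = 1000 / 114 m^2
= 8.772 m^2

8.772


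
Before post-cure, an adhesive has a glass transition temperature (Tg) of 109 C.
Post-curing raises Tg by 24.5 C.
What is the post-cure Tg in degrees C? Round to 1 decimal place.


Tg_post = Tg_base + delta_Tg
= 109 + 24.5
= 133.5 C

133.5


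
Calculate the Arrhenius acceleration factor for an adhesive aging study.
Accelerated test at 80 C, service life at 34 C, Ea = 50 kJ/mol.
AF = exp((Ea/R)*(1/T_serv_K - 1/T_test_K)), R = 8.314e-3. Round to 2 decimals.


T_test = 353.15 K, T_serv = 307.15 K
Ea/R = 50 / 0.008314 = 6013.95
AF = exp(6013.95 * (1/307.15 - 1/353.15))
= 12.81

12.81


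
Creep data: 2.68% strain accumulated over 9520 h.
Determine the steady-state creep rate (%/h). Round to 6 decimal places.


Rate = 2.68 / 9520 = 0.000282 %/h

0.000282


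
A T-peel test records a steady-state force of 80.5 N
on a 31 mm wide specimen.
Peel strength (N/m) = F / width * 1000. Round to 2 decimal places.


Peel strength = 80.5 / 31 * 1000
= 2596.77 N/m

2596.77


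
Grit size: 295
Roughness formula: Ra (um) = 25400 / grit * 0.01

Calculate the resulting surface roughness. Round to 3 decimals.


Ra = 25400 / 295 * 0.01
= 0.861 um

0.861


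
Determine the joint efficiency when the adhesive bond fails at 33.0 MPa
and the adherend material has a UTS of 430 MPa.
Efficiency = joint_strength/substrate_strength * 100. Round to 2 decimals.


Joint efficiency = 33.0 / 430 * 100
= 7.67%

7.67


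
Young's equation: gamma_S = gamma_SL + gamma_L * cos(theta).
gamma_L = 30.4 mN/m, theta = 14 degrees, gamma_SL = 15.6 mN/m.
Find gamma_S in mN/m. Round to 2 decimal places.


cos(14 deg) = 0.970296
gamma_S = 15.6 + 30.4 * 0.970296
= 45.10 mN/m

45.10


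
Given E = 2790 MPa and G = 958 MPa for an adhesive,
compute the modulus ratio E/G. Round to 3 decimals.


E/G ratio = 2790 / 958 = 2.912

2.912


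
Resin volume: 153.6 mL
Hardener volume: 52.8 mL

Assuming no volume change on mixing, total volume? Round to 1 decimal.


V_total = 153.6 + 52.8 = 206.4 mL

206.4


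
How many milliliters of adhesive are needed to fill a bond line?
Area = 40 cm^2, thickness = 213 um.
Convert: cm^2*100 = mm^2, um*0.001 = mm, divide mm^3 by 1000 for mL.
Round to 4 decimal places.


= (40 * 100) * (213 * 0.001) / 1000
= 0.8520 mL

0.8520


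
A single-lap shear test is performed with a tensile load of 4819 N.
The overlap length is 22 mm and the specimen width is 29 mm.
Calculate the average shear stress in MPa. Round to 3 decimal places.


Shear stress = F / (overlap * width)
= 4819 / (22 * 29)
= 4819 / 638
= 7.553 MPa

7.553


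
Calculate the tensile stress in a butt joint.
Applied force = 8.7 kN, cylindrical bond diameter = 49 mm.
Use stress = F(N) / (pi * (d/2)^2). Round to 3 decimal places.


A = pi * 24.5^2 = 1885.7410 mm^2
sigma = 8700.0 / 1885.7410 = 4.614 MPa

4.614


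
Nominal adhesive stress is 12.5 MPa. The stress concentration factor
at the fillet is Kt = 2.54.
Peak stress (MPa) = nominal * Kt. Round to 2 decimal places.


Peak = 12.5 * 2.54 = 31.75 MPa

31.75


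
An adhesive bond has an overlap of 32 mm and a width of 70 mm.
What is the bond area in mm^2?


Bond area = overlap * width
= 32 * 70
= 2240 mm^2

2240


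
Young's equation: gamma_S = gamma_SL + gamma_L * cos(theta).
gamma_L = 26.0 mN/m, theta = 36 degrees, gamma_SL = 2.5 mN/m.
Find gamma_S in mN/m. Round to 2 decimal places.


cos(36 deg) = 0.809017
gamma_S = 2.5 + 26.0 * 0.809017
= 23.53 mN/m

23.53


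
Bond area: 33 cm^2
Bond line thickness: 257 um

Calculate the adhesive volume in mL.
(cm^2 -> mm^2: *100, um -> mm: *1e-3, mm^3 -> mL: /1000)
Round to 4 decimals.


V = 33*100 * 257*1e-3 / 1000
= 0.8481 mL

0.8481


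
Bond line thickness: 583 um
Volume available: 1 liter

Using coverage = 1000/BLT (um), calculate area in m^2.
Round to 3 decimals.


1 L = 1e6 mm^3, thickness = 583 um = 0.583 mm
Area = 1e6 / 0.583 mm^2 = (1e6 / 0.583) / 1e6 m^2 = 1000 / 583 m^2
= 1.715 m^2

1.715


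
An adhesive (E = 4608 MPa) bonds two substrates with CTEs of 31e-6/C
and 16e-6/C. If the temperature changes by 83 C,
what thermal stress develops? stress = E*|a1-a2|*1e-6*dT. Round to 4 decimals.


Stress = 4608 * |31 - 16| * 1e-6 * 83
= 5.7370 MPa

5.7370


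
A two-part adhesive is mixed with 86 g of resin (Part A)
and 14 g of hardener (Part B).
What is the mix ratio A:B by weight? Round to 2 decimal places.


Mix ratio = mass_A / mass_B
= 86 / 14
= 6.14

6.14


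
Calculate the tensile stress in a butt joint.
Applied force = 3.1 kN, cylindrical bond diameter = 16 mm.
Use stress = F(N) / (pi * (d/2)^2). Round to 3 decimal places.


A = pi * 8.0^2 = 201.0619 mm^2
sigma = 3100.0 / 201.0619 = 15.418 MPa

15.418


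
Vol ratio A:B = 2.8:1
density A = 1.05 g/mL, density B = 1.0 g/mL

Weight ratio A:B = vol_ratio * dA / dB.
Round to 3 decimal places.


Weight ratio = 2.8 * 1.05 / 1.0
= 2.940

2.940


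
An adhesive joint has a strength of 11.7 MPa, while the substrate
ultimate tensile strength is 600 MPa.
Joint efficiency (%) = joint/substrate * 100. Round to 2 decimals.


Efficiency = 11.7 / 600 * 100
= 1.95%

1.95


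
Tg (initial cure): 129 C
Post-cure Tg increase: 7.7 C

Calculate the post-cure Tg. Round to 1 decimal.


Post-cure Tg = 129 + 7.7 = 136.7 C

136.7


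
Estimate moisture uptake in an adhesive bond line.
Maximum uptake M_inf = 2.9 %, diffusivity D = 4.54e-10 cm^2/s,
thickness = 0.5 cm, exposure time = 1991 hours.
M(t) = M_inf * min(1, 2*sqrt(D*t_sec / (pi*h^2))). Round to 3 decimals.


Convert time: 1991 h = 7167600 s
ratio = min(1, 2*sqrt(4.54e-10*7167600/(pi*0.5^2)))
= 0.128736
M(t) = 2.9 * 0.128736 = 0.373%

0.373


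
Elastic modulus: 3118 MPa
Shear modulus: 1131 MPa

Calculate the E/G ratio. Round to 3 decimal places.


E / G = 3118 / 1131 = 2.757

2.757


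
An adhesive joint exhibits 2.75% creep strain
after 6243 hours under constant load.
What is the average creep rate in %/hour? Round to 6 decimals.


Creep rate = strain / time
= 2.75 / 6243
= 0.000440 %/h

0.000440


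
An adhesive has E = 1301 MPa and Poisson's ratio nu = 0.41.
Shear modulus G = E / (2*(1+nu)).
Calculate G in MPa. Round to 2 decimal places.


G = 1301 / (2*(1+0.41))
= 1301 / 2.82
= 461.35 MPa

461.35


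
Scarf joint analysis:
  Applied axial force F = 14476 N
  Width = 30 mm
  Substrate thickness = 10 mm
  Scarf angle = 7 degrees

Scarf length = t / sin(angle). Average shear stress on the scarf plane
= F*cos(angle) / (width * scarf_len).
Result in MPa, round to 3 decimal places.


Scarf length = 10 / sin(7 deg) = 82.0551 mm
cos(7 deg) = 0.992546
Shear = 14476 * 0.992546 / (30 * 82.0551)
= 5.837 MPa

5.837


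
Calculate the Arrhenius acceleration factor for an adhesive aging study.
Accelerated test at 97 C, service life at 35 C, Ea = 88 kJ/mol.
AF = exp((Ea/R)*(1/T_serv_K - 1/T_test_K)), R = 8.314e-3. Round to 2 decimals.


T_test = 370.15 K, T_serv = 308.15 K
Ea/R = 88 / 0.008314 = 10584.56
AF = exp(10584.56 * (1/308.15 - 1/370.15))
= 315.26

315.26


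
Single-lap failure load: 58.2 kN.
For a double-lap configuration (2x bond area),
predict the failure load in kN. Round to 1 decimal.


Failure load = 58.2 * 2 = 116.4 kN

116.4


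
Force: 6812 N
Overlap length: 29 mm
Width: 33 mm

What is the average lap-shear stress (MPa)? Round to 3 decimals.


Average shear stress = F / (overlap * width)
= 6812 / (29 * 33)
= 7.118 MPa

7.118


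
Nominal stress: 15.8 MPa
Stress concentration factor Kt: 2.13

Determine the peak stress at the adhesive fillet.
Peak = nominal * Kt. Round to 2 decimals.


Peak stress = 15.8 * 2.13
= 33.65 MPa

33.65


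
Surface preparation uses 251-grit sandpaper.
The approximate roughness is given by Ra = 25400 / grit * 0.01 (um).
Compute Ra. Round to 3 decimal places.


Ra = 25400 / 251 * 0.01
= 254 / 251
= 1.012 um

1.012


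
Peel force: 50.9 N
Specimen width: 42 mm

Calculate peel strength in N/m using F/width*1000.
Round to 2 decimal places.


Peel strength = 50.9 / 42 * 1000 = 1211.90 N/m

1211.90


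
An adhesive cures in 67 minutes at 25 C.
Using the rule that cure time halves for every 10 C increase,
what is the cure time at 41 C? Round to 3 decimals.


Factor = 2^((41 - 25) / 10) = 3.0314
Cure time = 67 / 3.0314
= 22.102 minutes

22.102


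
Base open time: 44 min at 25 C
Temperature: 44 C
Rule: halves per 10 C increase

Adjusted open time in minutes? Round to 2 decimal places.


Acceleration = 2^((44-25)/10) = 3.7321
Open time = 44 / 3.7321 = 11.79 min

11.79


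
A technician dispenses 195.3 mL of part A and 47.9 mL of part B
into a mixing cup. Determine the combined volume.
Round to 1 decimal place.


Combined volume = 195.3 + 47.9
= 243.2 mL

243.2


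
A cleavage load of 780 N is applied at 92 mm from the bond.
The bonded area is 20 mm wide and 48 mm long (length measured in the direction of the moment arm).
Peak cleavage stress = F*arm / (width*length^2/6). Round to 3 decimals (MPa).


Moment = 780 * 92 = 71760 N*mm
Section modulus = 20 * 2304 / 6 = 46080 / 6 mm^3
Stress = 71760 / (46080 / 6) = 430560 / 46080
= 9.344 MPa

9.344


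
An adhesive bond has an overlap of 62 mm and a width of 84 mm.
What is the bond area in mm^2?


Bond area = overlap * width
= 62 * 84
= 5208 mm^2

5208


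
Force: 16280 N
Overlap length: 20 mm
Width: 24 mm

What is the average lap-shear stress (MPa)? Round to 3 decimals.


Average shear stress = F / (overlap * width)
= 16280 / (20 * 24)
= 33.917 MPa

33.917


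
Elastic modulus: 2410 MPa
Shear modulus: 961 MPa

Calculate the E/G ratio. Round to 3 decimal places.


E / G = 2410 / 961 = 2.508

2.508


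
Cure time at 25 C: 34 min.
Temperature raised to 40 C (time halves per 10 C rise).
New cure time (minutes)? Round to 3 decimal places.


Acceleration factor = 2^(15/10) = 2.8284
New time = 34 / 2.8284 = 12.021 min

12.021


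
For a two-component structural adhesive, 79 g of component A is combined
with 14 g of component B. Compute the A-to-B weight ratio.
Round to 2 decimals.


Weight ratio A:B = 79 / 14
= 5.64

5.64


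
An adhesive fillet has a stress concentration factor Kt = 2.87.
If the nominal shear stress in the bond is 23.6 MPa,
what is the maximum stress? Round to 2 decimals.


Max stress = 23.6 * 2.87 = 67.73 MPa

67.73


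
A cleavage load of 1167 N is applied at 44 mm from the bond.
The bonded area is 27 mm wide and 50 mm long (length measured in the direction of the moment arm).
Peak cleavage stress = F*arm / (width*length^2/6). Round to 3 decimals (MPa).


Moment = 1167 * 44 = 51348 N*mm
Section modulus = 27 * 2500 / 6 = 67500 / 6 mm^3
Stress = 51348 / (67500 / 6) = 308088 / 67500
= 4.564 MPa

4.564


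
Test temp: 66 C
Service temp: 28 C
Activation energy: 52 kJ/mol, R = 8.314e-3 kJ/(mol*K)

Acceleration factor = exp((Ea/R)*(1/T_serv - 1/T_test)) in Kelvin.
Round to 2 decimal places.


AF = exp((52/0.008314)*(1/301.15 - 1/339.15))
= 10.25

10.25


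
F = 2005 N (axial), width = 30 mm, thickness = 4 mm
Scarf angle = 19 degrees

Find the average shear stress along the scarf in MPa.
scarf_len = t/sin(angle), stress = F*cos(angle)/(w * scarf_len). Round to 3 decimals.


scarf_len = 4/sin(19 deg) = 12.2862
cos(19 deg) = 0.945519
stress = 2005*0.945519/(30*12.2862) = 5.143 MPa

5.143


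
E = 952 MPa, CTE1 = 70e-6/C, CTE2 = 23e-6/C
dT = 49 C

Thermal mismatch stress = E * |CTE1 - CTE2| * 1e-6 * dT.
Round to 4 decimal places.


= 952 * 47e-6 * 49
= 2.1925 MPa

2.1925


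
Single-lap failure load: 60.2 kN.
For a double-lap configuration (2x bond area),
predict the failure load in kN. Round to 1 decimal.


Failure load = 60.2 * 2 = 120.4 kN

120.4


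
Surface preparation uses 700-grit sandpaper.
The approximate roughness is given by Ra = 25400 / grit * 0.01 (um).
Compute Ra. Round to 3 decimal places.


Ra = 25400 / 700 * 0.01
= 254 / 700
= 0.363 um

0.363


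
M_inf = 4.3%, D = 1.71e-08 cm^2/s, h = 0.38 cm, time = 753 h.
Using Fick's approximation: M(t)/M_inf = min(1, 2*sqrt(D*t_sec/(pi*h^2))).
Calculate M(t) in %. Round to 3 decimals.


t = 2710800 s
ratio = min(1, 2*sqrt(1.71e-08*2710800/(pi*0.1444)))
= 0.639320
M(t) = 4.3 * 0.639320 = 2.749%

2.749


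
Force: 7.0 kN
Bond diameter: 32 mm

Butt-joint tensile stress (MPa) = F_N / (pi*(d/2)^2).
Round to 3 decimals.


F_N = 7.0 * 1000 = 7000.0 N
A = pi*(16.0)^2 = 804.2477 mm^2
stress = 7000.0 / 804.2477 = 8.704 MPa

8.704


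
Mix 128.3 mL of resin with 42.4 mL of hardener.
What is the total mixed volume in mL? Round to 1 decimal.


Total = 128.3 + 42.4 = 170.7 mL

170.7


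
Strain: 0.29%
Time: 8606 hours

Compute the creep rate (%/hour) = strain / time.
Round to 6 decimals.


Creep rate = 0.29 / 8606
= 0.000034 %/h

0.000034


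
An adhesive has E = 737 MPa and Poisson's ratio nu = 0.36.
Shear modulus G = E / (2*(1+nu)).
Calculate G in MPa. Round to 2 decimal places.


G = 737 / (2*(1+0.36))
= 737 / 2.72
= 270.96 MPa

270.96


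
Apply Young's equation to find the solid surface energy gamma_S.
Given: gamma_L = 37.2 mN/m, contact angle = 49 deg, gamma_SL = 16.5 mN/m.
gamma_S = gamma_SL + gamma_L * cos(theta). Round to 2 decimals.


theta_rad = 49 * pi/180 = 0.855211
gamma_S = 16.5 + 37.2 * cos(0.855211)
= 40.91 mN/m

40.91


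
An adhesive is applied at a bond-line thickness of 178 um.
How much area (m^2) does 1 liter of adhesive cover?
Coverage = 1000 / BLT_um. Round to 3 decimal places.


Coverage = 1000 / 178 = 5.618 m^2

5.618


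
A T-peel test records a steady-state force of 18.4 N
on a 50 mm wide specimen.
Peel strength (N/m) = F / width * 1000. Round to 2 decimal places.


Peel strength = 18.4 / 50 * 1000
= 368.00 N/m

368.00


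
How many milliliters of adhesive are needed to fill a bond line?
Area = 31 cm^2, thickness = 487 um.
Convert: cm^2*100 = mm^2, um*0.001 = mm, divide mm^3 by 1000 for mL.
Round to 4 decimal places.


= (31 * 100) * (487 * 0.001) / 1000
= 1.5097 mL

1.5097


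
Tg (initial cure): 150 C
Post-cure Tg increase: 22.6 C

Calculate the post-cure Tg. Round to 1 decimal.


Post-cure Tg = 150 + 22.6 = 172.6 C

172.6


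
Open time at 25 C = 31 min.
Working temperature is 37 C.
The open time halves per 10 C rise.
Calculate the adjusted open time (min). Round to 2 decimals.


factor = 2^((37 - 25) / 10) = 2.2974
ot = 31 / 2.2974 = 13.49 min

13.49


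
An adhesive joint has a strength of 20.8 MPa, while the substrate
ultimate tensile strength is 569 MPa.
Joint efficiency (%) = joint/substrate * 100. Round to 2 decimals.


Efficiency = 20.8 / 569 * 100
= 3.66%

3.66


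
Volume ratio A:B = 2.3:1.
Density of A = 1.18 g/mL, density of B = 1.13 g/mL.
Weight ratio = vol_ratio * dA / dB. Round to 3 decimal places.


Wt ratio = 2.3 * 1.18 / 1.13
= 2.402

2.402


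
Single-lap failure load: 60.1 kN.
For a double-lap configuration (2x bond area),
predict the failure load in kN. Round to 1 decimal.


Failure load = 60.1 * 2 = 120.2 kN

120.2


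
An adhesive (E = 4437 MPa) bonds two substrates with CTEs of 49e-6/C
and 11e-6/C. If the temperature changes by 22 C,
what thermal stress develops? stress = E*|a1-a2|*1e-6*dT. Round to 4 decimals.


Stress = 4437 * |49 - 11| * 1e-6 * 22
= 3.7093 MPa

3.7093


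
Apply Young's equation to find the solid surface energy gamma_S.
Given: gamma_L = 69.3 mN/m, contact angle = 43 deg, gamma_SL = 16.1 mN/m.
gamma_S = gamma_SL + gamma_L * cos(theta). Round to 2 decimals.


theta_rad = 43 * pi/180 = 0.750492
gamma_S = 16.1 + 69.3 * cos(0.750492)
= 66.78 mN/m

66.78


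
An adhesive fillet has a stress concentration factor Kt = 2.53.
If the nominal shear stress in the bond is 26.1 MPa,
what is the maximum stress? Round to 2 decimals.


Max stress = 26.1 * 2.53 = 66.03 MPa

66.03


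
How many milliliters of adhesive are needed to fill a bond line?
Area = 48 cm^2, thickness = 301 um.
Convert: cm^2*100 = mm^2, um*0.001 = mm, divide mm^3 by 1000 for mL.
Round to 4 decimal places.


= (48 * 100) * (301 * 0.001) / 1000
= 1.4448 mL

1.4448


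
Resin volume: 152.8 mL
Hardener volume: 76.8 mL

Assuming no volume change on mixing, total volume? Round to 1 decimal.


V_total = 152.8 + 76.8 = 229.6 mL

229.6


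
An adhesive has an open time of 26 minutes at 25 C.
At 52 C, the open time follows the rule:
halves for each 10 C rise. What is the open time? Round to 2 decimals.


Factor = 2^((52-25)/10) = 6.4980
Open time = 26 / 6.4980 = 4.00 min

4.00


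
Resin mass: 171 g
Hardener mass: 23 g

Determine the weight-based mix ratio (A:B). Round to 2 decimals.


Ratio = 171 / 23 = 7.43

7.43


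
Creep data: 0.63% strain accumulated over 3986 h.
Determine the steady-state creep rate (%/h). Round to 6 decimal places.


Rate = 0.63 / 3986 = 0.000158 %/h

0.000158


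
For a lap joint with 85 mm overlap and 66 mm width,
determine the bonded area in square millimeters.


Area = 85 * 66 = 5610 mm^2

5610


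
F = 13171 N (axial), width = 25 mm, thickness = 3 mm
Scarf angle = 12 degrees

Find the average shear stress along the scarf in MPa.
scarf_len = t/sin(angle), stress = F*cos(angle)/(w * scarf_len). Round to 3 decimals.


scarf_len = 3/sin(12 deg) = 14.4292
cos(12 deg) = 0.978148
stress = 13171*0.978148/(25*14.4292) = 35.714 MPa

35.714


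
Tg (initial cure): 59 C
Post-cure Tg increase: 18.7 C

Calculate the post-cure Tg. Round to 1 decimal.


Post-cure Tg = 59 + 18.7 = 77.7 C

77.7


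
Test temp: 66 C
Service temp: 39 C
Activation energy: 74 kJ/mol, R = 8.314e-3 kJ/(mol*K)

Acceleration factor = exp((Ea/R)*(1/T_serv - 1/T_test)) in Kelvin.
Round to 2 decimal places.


AF = exp((74/0.008314)*(1/312.15 - 1/339.15))
= 9.68

9.68


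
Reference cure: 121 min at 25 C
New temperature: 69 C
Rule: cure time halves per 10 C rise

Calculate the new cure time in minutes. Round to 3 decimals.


factor = 2^((69-25)/10) = 21.1121
t_new = 121 / 21.1121 = 5.731 min

5.731


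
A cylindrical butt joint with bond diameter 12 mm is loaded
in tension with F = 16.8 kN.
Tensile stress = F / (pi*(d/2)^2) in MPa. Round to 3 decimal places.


Area = pi * (12/2)^2 = 113.0973 mm^2
Stress = 16.8*1000 / 113.0973
= 148.545 MPa

148.545


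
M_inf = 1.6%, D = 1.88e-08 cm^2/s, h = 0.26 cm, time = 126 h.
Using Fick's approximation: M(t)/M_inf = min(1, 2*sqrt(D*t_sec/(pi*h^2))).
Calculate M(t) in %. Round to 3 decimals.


t = 453600 s
ratio = min(1, 2*sqrt(1.88e-08*453600/(pi*0.0676)))
= 0.400772
M(t) = 1.6 * 0.400772 = 0.641%

0.641


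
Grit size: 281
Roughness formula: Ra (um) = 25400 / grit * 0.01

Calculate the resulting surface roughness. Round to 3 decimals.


Ra = 25400 / 281 * 0.01
= 0.904 um

0.904


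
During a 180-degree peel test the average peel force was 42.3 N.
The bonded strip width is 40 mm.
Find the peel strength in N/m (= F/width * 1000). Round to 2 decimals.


Peel strength = F/width * 1000
= 42.3 / 40 * 1000
= 1057.50 N/m

1057.50


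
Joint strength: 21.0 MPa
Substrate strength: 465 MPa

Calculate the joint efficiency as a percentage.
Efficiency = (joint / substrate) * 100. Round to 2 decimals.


Efficiency = (21.0 / 465) * 100 = 4.52%

4.52


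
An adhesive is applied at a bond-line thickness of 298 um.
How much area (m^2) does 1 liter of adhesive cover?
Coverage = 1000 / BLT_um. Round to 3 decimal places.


Coverage = 1000 / 298 = 3.356 m^2

3.356


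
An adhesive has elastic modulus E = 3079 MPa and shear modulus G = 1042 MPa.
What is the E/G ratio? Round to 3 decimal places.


E/G = 3079 / 1042 = 2.955

2.955


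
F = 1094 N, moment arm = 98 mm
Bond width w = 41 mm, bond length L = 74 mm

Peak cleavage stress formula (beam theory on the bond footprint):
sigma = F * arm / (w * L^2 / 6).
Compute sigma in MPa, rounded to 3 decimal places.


sigma = (1094 * 98) / (41 * 5476 / 6)
= 107212 * 6 / 224516
= 643272 / 224516
= 2.865 MPa

2.865


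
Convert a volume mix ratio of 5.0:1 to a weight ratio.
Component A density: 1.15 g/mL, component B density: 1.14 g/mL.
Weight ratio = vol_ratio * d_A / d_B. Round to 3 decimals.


= 5.0 * 1.15 / 1.14 = 5.044

5.044


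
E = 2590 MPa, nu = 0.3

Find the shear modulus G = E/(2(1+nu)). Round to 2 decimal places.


G = 2590 / (2 * 1.30)
= 996.15 MPa

996.15


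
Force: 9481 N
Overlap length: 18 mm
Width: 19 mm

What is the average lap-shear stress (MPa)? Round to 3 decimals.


Average shear stress = F / (overlap * width)
= 9481 / (18 * 19)
= 27.722 MPa

27.722


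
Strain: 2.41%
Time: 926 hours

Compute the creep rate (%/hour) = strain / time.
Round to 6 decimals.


Creep rate = 2.41 / 926
= 0.002603 %/h

0.002603


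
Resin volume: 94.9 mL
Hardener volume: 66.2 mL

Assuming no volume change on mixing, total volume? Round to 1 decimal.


V_total = 94.9 + 66.2 = 161.1 mL

161.1


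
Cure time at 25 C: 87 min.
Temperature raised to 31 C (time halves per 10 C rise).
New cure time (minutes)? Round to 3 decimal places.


Acceleration factor = 2^(6/10) = 1.5157
New time = 87 / 1.5157 = 57.399 min

57.399


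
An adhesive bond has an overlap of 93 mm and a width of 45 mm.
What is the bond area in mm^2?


Bond area = overlap * width
= 93 * 45
= 4185 mm^2

4185


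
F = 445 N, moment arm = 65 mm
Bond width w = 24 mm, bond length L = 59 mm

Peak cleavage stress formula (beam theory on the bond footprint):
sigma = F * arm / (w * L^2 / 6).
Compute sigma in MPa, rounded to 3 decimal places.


sigma = (445 * 65) / (24 * 3481 / 6)
= 28925 * 6 / 83544
= 173550 / 83544
= 2.077 MPa

2.077


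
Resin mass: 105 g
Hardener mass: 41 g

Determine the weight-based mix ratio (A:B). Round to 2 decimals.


Ratio = 105 / 41 = 2.56

2.56


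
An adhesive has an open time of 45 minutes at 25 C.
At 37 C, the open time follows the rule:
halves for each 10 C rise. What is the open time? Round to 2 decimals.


Factor = 2^((37-25)/10) = 2.2974
Open time = 45 / 2.2974 = 19.59 min

19.59


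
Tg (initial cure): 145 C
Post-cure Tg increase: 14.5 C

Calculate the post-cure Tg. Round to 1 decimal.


Post-cure Tg = 145 + 14.5 = 159.5 C

159.5


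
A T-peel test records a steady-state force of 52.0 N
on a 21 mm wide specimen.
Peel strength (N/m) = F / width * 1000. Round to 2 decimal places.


Peel strength = 52.0 / 21 * 1000
= 2476.19 N/m

2476.19


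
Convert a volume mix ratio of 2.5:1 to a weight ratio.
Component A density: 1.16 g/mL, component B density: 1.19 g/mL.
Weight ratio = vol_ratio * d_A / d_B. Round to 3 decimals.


= 2.5 * 1.16 / 1.19 = 2.437

2.437


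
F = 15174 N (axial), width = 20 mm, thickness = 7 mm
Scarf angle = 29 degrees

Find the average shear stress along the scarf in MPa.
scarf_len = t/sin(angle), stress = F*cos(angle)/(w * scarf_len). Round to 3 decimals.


scarf_len = 7/sin(29 deg) = 14.4387
cos(29 deg) = 0.874620
stress = 15174*0.874620/(20*14.4387) = 45.958 MPa

45.958


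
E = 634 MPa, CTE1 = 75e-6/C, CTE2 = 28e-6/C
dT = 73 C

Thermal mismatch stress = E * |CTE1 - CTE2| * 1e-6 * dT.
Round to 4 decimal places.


= 634 * 47e-6 * 73
= 2.1753 MPa

2.1753


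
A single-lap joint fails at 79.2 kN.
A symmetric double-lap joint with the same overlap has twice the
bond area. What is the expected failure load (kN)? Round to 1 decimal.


Double-lap load = 2 * 79.2 = 158.4 kN

158.4


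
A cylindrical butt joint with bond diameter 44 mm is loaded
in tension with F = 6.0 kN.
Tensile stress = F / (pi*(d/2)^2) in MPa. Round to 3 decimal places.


Area = pi * (44/2)^2 = 1520.5308 mm^2
Stress = 6.0*1000 / 1520.5308
= 3.946 MPa

3.946


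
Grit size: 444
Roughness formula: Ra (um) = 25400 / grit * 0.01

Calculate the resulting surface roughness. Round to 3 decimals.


Ra = 25400 / 444 * 0.01
= 0.572 um

0.572


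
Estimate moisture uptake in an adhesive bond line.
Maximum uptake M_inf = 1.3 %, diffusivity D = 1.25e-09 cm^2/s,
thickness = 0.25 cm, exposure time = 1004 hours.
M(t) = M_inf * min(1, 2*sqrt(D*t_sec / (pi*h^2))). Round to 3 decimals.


Convert time: 1004 h = 3614400 s
ratio = min(1, 2*sqrt(1.25e-09*3614400/(pi*0.25^2)))
= 0.303381
M(t) = 1.3 * 0.303381 = 0.394%

0.394


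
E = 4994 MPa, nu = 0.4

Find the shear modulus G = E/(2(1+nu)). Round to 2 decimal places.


G = 4994 / (2 * 1.40)
= 1783.57 MPa

1783.57


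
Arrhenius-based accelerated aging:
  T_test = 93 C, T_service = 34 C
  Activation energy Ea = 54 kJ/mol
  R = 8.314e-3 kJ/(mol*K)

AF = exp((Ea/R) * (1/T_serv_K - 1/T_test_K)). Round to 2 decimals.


T_test_K = 366.15, T_serv_K = 307.15
AF = exp((54/8.314e-3) * (1/307.15 - 1/366.15))
= 30.19

30.19


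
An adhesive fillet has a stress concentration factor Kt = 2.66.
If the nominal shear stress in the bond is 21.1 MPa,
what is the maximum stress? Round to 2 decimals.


Max stress = 21.1 * 2.66 = 56.13 MPa

56.13


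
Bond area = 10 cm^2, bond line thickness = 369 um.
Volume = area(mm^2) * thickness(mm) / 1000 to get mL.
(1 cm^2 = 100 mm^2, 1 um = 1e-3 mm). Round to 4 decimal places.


area_mm2 = 10 * 100 = 1000
blt_mm = 369 * 1e-3 = 0.369
vol_mm3 = 1000 * 0.369 = 369.0
vol_mL = 369.0 / 1000 = 0.3690 mL

0.3690


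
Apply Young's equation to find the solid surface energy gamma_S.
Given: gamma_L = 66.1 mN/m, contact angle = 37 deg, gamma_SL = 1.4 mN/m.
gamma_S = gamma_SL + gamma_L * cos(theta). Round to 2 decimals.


theta_rad = 37 * pi/180 = 0.645772
gamma_S = 1.4 + 66.1 * cos(0.645772)
= 54.19 mN/m

54.19


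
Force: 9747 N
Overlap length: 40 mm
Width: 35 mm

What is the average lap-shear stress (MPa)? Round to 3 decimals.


Average shear stress = F / (overlap * width)
= 9747 / (40 * 35)
= 6.962 MPa

6.962


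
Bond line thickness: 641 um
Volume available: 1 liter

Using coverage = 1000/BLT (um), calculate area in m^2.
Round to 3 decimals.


1 L = 1e6 mm^3, thickness = 641 um = 0.641 mm
Area = 1e6 / 0.641 mm^2 = (1e6 / 0.641) / 1e6 m^2 = 1000 / 641 m^2
= 1.560 m^2

1.560


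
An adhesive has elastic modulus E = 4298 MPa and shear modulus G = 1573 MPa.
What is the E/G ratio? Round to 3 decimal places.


E/G = 4298 / 1573 = 2.732

2.732


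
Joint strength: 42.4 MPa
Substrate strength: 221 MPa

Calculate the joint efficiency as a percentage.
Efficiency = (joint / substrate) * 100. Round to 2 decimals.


Efficiency = (42.4 / 221) * 100 = 19.19%

19.19


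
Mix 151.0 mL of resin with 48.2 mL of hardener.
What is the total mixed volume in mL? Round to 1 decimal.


Total = 151.0 + 48.2 = 199.2 mL

199.2


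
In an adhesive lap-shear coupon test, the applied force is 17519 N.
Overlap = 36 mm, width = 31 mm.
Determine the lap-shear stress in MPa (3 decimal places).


stress = F / (overlap * width)
= 17519 / (36 * 31)
= 15.698 MPa

15.698


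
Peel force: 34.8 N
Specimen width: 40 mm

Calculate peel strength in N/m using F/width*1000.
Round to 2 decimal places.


Peel strength = 34.8 / 40 * 1000 = 870.00 N/m

870.00


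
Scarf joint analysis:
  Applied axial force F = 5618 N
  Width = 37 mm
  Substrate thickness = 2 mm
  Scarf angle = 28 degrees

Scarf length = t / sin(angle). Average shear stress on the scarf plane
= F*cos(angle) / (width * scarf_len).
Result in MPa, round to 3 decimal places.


Scarf length = 2 / sin(28 deg) = 4.2601 mm
cos(28 deg) = 0.882948
Shear = 5618 * 0.882948 / (37 * 4.2601)
= 31.470 MPa

31.470
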